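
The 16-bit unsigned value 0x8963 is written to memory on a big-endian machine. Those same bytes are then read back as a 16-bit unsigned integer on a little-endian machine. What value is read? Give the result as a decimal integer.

25481

Stored big-endian, the bytes at ascending addresses are 89 63.
Read back as little-endian, the first byte is least significant, giving 0x6389.
0x6389 = 25481.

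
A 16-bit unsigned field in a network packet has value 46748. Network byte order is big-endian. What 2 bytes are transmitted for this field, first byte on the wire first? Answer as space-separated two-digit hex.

B6 9C

46748 in hexadecimal, padded to 16 bits, is 0xB69C.
Split into bytes (most-significant first): B6 9C.
Big-endian: lowest address holds the most-significant byte.
So the memory order matches the most-significant-first order: B6 9C.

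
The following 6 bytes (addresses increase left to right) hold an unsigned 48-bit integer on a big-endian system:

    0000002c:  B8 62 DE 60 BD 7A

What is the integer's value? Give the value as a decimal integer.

Big-endian stores the most-significant byte at the lowest address.
The bytes are already most-significant first: 0xB862DE60BD7A.
0xB862DE60BD7A = 202734777187706.

202734777187706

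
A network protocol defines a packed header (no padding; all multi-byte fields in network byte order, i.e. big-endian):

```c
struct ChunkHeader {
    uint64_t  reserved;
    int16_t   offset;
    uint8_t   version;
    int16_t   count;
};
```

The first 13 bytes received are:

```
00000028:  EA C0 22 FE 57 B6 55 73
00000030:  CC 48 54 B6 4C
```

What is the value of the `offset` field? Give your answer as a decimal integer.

`offset` follows `reserved` (8 bytes), so it starts at byte offset 8 and occupies 2 bytes.
Bytes at offsets 8..9: CC 48.
Big-endian: lowest address holds the most-significant byte.
The bytes are already most-significant first: 0xCC48.
Top bit is set, so as a signed 16-bit value this is 0xCC48 − 2^16 = -13240.

-13240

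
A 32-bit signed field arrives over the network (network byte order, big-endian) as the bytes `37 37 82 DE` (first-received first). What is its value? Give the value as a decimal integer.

Big-endian stores the most-significant byte at the lowest address.
The bytes are already most-significant first: 0x373782DE.
0x373782DE = 926384862.

926384862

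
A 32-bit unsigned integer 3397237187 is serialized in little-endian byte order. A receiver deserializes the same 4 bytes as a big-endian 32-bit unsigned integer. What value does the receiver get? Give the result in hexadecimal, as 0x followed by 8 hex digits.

0xC3B97DCA

3397237187 in 32-bit hexadecimal is 0xCA7DB9C3.
Stored little-endian, the bytes at ascending addresses are C3 B9 7D CA.
Read back as big-endian, the last byte is least significant, giving 0xC3B97DCA.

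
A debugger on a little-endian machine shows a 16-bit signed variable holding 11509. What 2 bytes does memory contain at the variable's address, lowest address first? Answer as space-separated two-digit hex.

F5 2C

11509 in hexadecimal, padded to 16 bits, is 0x2CF5.
Split into bytes (most-significant first): 2C F5.
In little-endian order the low byte comes first in memory.
So at ascending addresses the bytes are F5 2C.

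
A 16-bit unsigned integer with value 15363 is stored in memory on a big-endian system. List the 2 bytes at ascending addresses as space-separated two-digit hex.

3C 03

15363 in hexadecimal, padded to 16 bits, is 0x3C03.
Split into bytes (most-significant first): 3C 03.
In big-endian order the high byte comes first in memory.
So the memory order matches the most-significant-first order: 3C 03.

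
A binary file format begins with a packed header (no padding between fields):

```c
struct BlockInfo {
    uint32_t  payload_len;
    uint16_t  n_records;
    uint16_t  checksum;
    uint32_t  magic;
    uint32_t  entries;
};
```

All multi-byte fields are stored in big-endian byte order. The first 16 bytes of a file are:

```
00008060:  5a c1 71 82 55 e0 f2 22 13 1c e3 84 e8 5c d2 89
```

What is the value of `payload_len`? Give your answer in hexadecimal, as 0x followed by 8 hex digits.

`payload_len` is the first field, at byte offset 0, occupying 4 bytes.
Bytes at offsets 0..3: 5A C1 71 82.
In big-endian order the high byte comes first in memory.
The bytes are already most-significant first: 0x5AC17182.

0x5AC17182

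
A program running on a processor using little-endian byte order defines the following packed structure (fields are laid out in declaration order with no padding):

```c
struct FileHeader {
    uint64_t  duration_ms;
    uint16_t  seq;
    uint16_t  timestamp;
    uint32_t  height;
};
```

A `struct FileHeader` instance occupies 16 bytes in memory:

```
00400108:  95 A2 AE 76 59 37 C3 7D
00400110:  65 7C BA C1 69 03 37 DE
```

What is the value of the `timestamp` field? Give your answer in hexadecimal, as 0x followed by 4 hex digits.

0xC1BA

`timestamp` follows `duration_ms` (8 B), `seq` (2 B), so it starts at offset 8 + 2 = 10 and occupies 2 bytes.
Bytes at offsets 10..11: BA C1.
Little-endian stores the least-significant byte at the lowest address.
Reassemble most-significant byte first: C1 BA → 0xC1BA.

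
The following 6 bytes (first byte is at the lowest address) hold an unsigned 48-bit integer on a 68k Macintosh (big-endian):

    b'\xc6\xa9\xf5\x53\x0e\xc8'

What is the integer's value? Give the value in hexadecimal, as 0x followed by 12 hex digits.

0xC6A9F5530EC8

In big-endian order the high byte comes first in memory.
The bytes are already most-significant first: 0xC6A9F5530EC8.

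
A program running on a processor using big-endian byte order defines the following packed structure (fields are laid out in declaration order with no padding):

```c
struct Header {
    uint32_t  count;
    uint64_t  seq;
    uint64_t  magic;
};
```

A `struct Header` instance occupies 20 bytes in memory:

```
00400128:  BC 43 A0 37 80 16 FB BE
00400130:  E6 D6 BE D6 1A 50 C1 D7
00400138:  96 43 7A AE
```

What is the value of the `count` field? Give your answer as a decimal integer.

3158548535

`count` is the first field, at byte offset 0, occupying 4 bytes.
Bytes at offsets 0..3: BC 43 A0 37.
In big-endian order the high byte comes first in memory.
The bytes are already most-significant first: 0xBC43A037.
0xBC43A037 = 3158548535.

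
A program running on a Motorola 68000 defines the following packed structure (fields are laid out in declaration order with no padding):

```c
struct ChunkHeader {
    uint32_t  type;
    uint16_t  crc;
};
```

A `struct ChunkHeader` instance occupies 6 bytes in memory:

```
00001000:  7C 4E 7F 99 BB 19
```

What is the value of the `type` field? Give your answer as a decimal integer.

`type` is the first field, at byte offset 0, occupying 4 bytes.
Bytes at offsets 0..3: 7C 4E 7F 99.
Big-endian stores the most-significant byte at the lowest address.
The bytes are already most-significant first: 0x7C4E7F99.
0x7C4E7F99 = 2085519257.

2085519257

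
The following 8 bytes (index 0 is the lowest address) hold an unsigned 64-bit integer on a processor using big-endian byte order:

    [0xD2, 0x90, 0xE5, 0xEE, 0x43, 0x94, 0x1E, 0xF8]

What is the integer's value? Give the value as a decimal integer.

15172879956109958904

In big-endian order the high byte comes first in memory.
The bytes are already most-significant first: 0xD290E5EE43941EF8.
0xD290E5EE43941EF8 = 15172879956109958904.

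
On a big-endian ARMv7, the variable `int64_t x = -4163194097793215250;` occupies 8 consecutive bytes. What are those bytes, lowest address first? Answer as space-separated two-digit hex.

Two's complement of -4163194097793215250 in 64 bits: 4163194097793215250 = 0x39C6A2F971F7AB12; invert → 0xC6395D068E0854ED; add 1 → 0xC6395D068E0854EE.
Split into bytes (most-significant first): C6 39 5D 06 8E 08 54 EE.
Big-endian: lowest address holds the most-significant byte.
So the memory order matches the most-significant-first order: C6 39 5D 06 8E 08 54 EE.

C6 39 5D 06 8E 08 54 EE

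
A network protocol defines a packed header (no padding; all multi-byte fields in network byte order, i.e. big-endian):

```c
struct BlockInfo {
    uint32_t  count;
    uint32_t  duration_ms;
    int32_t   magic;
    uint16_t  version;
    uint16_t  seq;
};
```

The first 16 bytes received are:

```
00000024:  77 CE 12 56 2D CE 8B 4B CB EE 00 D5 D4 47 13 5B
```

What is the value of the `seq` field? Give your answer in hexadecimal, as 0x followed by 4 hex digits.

`seq` follows `count` (4 B), `duration_ms` (4 B), `magic` (4 B), `version` (2 B), so it starts at offset 4 + 4 + 4 + 2 = 14 and occupies 2 bytes.
Bytes at offsets 14..15: 13 5B.
In big-endian order the high byte comes first in memory.
The bytes are already most-significant first: 0x135B.

0x135B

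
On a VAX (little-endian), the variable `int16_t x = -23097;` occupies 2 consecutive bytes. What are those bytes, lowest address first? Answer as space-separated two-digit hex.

Two's complement of -23097 in 16 bits: 23097 = 0x5A39; invert → 0xA5C6; add 1 → 0xA5C7.
Split into bytes (most-significant first): A5 C7.
Little-endian: lowest address holds the least-significant byte.
So at ascending addresses the bytes are C7 A5.

C7 A5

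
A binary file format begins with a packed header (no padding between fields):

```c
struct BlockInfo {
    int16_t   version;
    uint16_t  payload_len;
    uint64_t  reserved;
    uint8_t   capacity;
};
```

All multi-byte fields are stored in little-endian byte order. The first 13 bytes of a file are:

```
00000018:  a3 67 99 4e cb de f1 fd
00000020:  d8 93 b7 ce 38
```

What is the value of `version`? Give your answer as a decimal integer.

26531

`version` is the first field, at byte offset 0, occupying 2 bytes.
Bytes at offsets 0..1: A3 67.
Little-endian: lowest address holds the least-significant byte.
Reassemble most-significant byte first: 67 A3 → 0x67A3.
0x67A3 = 26531.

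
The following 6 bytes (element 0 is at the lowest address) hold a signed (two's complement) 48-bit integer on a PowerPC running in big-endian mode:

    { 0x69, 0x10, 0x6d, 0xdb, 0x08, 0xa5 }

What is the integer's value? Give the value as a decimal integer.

115519283464357

Big-endian stores the most-significant byte at the lowest address.
The bytes are already most-significant first: 0x69106DDB08A5.
0x69106DDB08A5 = 115519283464357.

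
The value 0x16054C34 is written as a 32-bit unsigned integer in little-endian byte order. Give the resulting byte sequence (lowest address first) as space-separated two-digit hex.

34 4C 05 16

Split into bytes (most-significant first): 16 05 4C 34.
Little-endian stores the least-significant byte at the lowest address.
So at ascending addresses the bytes are 34 4C 05 16.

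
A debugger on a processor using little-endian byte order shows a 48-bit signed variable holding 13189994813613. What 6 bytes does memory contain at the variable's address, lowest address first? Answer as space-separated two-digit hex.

13189994813613 in hexadecimal, padded to 48 bits, is 0x0BFF08F498AD.
Split into bytes (most-significant first): 0B FF 08 F4 98 AD.
Little-endian stores the least-significant byte at the lowest address.
So at ascending addresses the bytes are AD 98 F4 08 FF 0B.

AD 98 F4 08 FF 0B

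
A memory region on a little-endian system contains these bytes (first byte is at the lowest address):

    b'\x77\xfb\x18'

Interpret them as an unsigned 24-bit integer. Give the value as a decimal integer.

Little-endian stores the least-significant byte at the lowest address.
Reassemble most-significant byte first: 18 FB 77 → 0x18FB77.
0x18FB77 = 1637239.

1637239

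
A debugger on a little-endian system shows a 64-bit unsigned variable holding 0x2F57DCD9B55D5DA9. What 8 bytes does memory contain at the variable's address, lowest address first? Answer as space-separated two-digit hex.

Split into bytes (most-significant first): 2F 57 DC D9 B5 5D 5D A9.
In little-endian order the low byte comes first in memory.
So at ascending addresses the bytes are A9 5D 5D B5 D9 DC 57 2F.

A9 5D 5D B5 D9 DC 57 2F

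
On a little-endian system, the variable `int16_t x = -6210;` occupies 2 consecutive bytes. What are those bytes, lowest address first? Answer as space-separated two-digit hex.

BE E7

Two's complement of -6210 in 16 bits: 6210 = 0x1842; invert → 0xE7BD; add 1 → 0xE7BE.
Split into bytes (most-significant first): E7 BE.
In little-endian order the low byte comes first in memory.
So at ascending addresses the bytes are BE E7.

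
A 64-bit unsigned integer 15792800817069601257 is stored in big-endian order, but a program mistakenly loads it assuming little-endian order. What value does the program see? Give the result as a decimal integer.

16839502533428521947

15792800817069601257 in 64-bit hexadecimal is 0xDB2B4CAB55EEB1E9.
Stored big-endian, the bytes at ascending addresses are DB 2B 4C AB 55 EE B1 E9.
Read back as little-endian, the first byte is least significant, giving 0xE9B1EE55AB4C2BDB.
0xE9B1EE55AB4C2BDB = 16839502533428521947.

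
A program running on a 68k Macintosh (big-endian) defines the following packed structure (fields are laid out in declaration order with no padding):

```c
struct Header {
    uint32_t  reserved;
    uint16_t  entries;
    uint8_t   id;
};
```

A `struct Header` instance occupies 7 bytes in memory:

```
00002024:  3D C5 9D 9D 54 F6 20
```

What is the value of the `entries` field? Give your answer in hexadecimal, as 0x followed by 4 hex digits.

`entries` follows `reserved` (4 bytes), so it starts at byte offset 4 and occupies 2 bytes.
Bytes at offsets 4..5: 54 F6.
Big-endian: lowest address holds the most-significant byte.
The bytes are already most-significant first: 0x54F6.

0x54F6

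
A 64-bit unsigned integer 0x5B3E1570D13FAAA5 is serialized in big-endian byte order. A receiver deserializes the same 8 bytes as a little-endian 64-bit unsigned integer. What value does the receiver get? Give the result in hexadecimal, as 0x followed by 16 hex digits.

Stored big-endian, the bytes at ascending addresses are 5B 3E 15 70 D1 3F AA A5.
Read back as little-endian, the first byte is least significant, giving 0xA5AA3FD170153E5B.

0xA5AA3FD170153E5B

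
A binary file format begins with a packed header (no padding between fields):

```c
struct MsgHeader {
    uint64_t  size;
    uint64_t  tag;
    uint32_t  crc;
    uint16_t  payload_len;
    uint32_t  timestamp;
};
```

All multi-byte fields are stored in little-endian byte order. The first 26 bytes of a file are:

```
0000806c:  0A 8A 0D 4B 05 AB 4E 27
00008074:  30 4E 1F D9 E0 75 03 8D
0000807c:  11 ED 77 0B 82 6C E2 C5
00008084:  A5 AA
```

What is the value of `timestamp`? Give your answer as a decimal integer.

2862990818

`timestamp` follows `size` (8 B), `tag` (8 B), `crc` (4 B), `payload_len` (2 B), so it starts at offset 8 + 8 + 4 + 2 = 22 and occupies 4 bytes.
Bytes at offsets 22..25: E2 C5 A5 AA.
Little-endian: lowest address holds the least-significant byte.
Reassemble most-significant byte first: AA A5 C5 E2 → 0xAAA5C5E2.
0xAAA5C5E2 = 2862990818.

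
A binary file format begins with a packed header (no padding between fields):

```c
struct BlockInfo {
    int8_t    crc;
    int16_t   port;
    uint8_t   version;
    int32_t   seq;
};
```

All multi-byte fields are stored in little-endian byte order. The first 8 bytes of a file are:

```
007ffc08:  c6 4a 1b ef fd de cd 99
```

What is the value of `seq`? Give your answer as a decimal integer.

`seq` follows `crc` (1 B), `port` (2 B), `version` (1 B), so it starts at offset 1 + 2 + 1 = 4 and occupies 4 bytes.
Bytes at offsets 4..7: FD DE CD 99.
Little-endian stores the least-significant byte at the lowest address.
Reassemble most-significant byte first: 99 CD DE FD → 0x99CDDEFD.
Top bit is set, so as a signed 32-bit value this is 0x99CDDEFD − 2^32 = -1714561283.

-1714561283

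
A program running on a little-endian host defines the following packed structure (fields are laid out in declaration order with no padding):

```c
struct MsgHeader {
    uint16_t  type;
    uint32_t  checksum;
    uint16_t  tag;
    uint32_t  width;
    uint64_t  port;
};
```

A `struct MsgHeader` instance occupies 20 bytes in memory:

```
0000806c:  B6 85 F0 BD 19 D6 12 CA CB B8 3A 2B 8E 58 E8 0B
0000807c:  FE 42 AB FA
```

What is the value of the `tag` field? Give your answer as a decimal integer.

51730

`tag` follows `type` (2 B), `checksum` (4 B), so it starts at offset 2 + 4 = 6 and occupies 2 bytes.
Bytes at offsets 6..7: 12 CA.
Little-endian stores the least-significant byte at the lowest address.
Reassemble most-significant byte first: CA 12 → 0xCA12.
0xCA12 = 51730.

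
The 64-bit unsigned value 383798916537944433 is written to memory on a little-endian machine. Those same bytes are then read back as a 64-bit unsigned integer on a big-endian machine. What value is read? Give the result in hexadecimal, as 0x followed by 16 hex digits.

0x71896CC514875305

383798916537944433 in 64-bit hexadecimal is 0x05538714C56C8971.
Stored little-endian, the bytes at ascending addresses are 71 89 6C C5 14 87 53 05.
Read back as big-endian, the last byte is least significant, giving 0x71896CC514875305.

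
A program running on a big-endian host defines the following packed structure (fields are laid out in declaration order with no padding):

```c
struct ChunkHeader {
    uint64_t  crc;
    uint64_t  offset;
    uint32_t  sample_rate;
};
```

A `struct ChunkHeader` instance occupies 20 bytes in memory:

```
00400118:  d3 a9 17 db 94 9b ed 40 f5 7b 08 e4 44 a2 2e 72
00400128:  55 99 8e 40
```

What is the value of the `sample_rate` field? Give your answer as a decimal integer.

1436126784

`sample_rate` follows `crc` (8 B), `offset` (8 B), so it starts at offset 8 + 8 = 16 and occupies 4 bytes.
Bytes at offsets 16..19: 55 99 8E 40.
Big-endian: lowest address holds the most-significant byte.
The bytes are already most-significant first: 0x55998E40.
0x55998E40 = 1436126784.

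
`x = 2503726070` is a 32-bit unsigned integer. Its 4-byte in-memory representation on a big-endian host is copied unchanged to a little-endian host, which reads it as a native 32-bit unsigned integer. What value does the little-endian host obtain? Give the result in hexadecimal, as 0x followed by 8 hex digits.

2503726070 in 32-bit hexadecimal is 0x953BD3F6.
Stored big-endian, the bytes at ascending addresses are 95 3B D3 F6.
Read back as little-endian, the first byte is least significant, giving 0xF6D33B95.

0xF6D33B95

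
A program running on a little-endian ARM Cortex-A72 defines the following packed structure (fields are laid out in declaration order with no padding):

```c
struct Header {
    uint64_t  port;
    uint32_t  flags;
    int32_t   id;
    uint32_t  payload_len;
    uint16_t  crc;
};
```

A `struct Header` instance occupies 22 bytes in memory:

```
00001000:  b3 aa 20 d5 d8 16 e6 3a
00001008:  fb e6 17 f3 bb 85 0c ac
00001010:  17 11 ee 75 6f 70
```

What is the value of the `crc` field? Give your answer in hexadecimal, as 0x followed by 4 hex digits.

`crc` follows `port` (8 B), `flags` (4 B), `id` (4 B), `payload_len` (4 B), so it starts at offset 8 + 4 + 4 + 4 = 20 and occupies 2 bytes.
Bytes at offsets 20..21: 6F 70.
Little-endian stores the least-significant byte at the lowest address.
Reassemble most-significant byte first: 70 6F → 0x706F.

0x706F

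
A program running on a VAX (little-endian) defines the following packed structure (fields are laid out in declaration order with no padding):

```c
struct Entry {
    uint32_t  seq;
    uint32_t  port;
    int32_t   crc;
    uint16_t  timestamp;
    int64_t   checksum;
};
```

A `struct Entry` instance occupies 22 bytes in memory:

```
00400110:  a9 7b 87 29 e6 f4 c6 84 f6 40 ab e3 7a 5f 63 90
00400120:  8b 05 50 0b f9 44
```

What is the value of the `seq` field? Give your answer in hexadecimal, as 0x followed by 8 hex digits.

0x29877BA9

`seq` is the first field, at byte offset 0, occupying 4 bytes.
Bytes at offsets 0..3: A9 7B 87 29.
Little-endian: lowest address holds the least-significant byte.
Reassemble most-significant byte first: 29 87 7B A9 → 0x29877BA9.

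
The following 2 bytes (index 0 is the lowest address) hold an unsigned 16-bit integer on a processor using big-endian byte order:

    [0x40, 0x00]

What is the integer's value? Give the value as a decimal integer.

16384

Big-endian stores the most-significant byte at the lowest address.
The bytes are already most-significant first: 0x4000.
0x4000 = 16384.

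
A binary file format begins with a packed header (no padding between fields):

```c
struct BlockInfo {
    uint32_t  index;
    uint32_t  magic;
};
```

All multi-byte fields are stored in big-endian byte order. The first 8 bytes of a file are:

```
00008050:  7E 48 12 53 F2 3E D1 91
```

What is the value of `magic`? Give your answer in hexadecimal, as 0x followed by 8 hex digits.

`magic` follows `index` (4 bytes), so it starts at byte offset 4 and occupies 4 bytes.
Bytes at offsets 4..7: F2 3E D1 91.
In big-endian order the high byte comes first in memory.
The bytes are already most-significant first: 0xF23ED191.

0xF23ED191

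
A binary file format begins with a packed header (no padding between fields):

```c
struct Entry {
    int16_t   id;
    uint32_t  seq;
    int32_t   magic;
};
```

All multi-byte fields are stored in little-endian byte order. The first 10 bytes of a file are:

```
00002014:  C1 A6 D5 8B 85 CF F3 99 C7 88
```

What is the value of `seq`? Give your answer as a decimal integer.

3481635797

`seq` follows `id` (2 bytes), so it starts at byte offset 2 and occupies 4 bytes.
Bytes at offsets 2..5: D5 8B 85 CF.
In little-endian order the low byte comes first in memory.
Reassemble most-significant byte first: CF 85 8B D5 → 0xCF858BD5.
0xCF858BD5 = 3481635797.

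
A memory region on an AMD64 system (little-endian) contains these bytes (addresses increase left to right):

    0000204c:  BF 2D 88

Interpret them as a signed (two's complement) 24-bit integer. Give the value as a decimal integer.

Little-endian stores the least-significant byte at the lowest address.
Reassemble most-significant byte first: 88 2D BF → 0x882DBF.
Top bit is set, so as a signed 24-bit value this is 0x882DBF − 2^24 = -7852609.

-7852609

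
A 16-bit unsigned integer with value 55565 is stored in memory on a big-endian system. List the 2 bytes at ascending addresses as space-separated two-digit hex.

55565 in hexadecimal, padded to 16 bits, is 0xD90D.
Split into bytes (most-significant first): D9 0D.
Big-endian: lowest address holds the most-significant byte.
So the memory order matches the most-significant-first order: D9 0D.

D9 0D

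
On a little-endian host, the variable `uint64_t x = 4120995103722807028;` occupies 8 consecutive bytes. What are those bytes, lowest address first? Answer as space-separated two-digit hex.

F4 9E 85 7E 36 B7 30 39

4120995103722807028 in hexadecimal, padded to 64 bits, is 0x3930B7367E859EF4.
Split into bytes (most-significant first): 39 30 B7 36 7E 85 9E F4.
Little-endian: lowest address holds the least-significant byte.
So at ascending addresses the bytes are F4 9E 85 7E 36 B7 30 39.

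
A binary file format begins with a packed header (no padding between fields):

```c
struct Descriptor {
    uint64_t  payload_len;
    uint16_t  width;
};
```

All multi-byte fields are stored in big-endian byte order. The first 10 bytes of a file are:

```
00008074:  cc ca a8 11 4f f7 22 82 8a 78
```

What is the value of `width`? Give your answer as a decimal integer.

`width` follows `payload_len` (8 bytes), so it starts at byte offset 8 and occupies 2 bytes.
Bytes at offsets 8..9: 8A 78.
Big-endian: lowest address holds the most-significant byte.
The bytes are already most-significant first: 0x8A78.
0x8A78 = 35448.

35448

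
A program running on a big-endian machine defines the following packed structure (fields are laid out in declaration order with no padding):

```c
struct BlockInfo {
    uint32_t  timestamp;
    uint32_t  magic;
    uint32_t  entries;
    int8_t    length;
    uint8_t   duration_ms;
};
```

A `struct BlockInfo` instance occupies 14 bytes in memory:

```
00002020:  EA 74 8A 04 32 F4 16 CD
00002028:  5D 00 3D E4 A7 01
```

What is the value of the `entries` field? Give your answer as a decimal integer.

1560296932

`entries` follows `timestamp` (4 B), `magic` (4 B), so it starts at offset 4 + 4 = 8 and occupies 4 bytes.
Bytes at offsets 8..11: 5D 00 3D E4.
Big-endian: lowest address holds the most-significant byte.
The bytes are already most-significant first: 0x5D003DE4.
0x5D003DE4 = 1560296932.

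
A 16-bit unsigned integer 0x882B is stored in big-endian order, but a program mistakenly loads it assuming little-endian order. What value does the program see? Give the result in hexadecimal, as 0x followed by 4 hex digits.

Stored big-endian, the bytes at ascending addresses are 88 2B.
Read back as little-endian, the first byte is least significant, giving 0x2B88.

0x2B88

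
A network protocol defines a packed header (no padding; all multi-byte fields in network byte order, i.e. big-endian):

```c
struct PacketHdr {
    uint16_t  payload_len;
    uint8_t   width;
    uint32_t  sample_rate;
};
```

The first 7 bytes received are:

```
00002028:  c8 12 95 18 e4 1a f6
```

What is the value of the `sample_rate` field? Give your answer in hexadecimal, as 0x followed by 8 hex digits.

0x18E41AF6

`sample_rate` follows `payload_len` (2 B), `width` (1 B), so it starts at offset 2 + 1 = 3 and occupies 4 bytes.
Bytes at offsets 3..6: 18 E4 1A F6.
Big-endian stores the most-significant byte at the lowest address.
The bytes are already most-significant first: 0x18E41AF6.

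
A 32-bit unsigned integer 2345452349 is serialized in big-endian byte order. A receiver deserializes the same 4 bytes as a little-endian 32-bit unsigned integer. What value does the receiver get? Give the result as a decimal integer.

2345452349 in 32-bit hexadecimal is 0x8BCCC33D.
Stored big-endian, the bytes at ascending addresses are 8B CC C3 3D.
Read back as little-endian, the first byte is least significant, giving 0x3DC3CC8B.
0x3DC3CC8B = 1036242059.

1036242059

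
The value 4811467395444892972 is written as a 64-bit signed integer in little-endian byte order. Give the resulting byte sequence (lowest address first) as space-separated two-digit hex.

2C E5 DD 99 1A C4 C5 42

4811467395444892972 in hexadecimal, padded to 64 bits, is 0x42C5C41A99DDE52C.
Split into bytes (most-significant first): 42 C5 C4 1A 99 DD E5 2C.
Little-endian stores the least-significant byte at the lowest address.
So at ascending addresses the bytes are 2C E5 DD 99 1A C4 C5 42.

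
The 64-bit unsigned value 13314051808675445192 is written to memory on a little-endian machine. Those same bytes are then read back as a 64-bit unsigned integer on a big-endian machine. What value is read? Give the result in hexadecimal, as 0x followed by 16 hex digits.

0xC8393F419403C5B8

13314051808675445192 in 64-bit hexadecimal is 0xB8C50394413F39C8.
Stored little-endian, the bytes at ascending addresses are C8 39 3F 41 94 03 C5 B8.
Read back as big-endian, the last byte is least significant, giving 0xC8393F419403C5B8.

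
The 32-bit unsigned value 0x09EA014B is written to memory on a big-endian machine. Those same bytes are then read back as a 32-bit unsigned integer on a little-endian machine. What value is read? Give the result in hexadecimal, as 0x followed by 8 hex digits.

Stored big-endian, the bytes at ascending addresses are 09 EA 01 4B.
Read back as little-endian, the first byte is least significant, giving 0x4B01EA09.

0x4B01EA09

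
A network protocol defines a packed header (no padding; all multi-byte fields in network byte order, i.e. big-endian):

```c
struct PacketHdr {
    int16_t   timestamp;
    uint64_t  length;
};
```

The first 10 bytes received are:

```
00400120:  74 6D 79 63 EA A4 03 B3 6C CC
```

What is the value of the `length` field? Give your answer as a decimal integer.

8747092891441261772

`length` follows `timestamp` (2 bytes), so it starts at byte offset 2 and occupies 8 bytes.
Bytes at offsets 2..9: 79 63 EA A4 03 B3 6C CC.
In big-endian order the high byte comes first in memory.
The bytes are already most-significant first: 0x7963EAA403B36CCC.
0x7963EAA403B36CCC = 8747092891441261772.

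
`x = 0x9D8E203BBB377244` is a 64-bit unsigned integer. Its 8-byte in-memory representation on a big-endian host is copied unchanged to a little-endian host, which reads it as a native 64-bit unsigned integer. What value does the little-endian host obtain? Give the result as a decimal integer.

Stored big-endian, the bytes at ascending addresses are 9D 8E 20 3B BB 37 72 44.
Read back as little-endian, the first byte is least significant, giving 0x447237BB3B208E9D.
0x447237BB3B208E9D = 4932065819214515869.

4932065819214515869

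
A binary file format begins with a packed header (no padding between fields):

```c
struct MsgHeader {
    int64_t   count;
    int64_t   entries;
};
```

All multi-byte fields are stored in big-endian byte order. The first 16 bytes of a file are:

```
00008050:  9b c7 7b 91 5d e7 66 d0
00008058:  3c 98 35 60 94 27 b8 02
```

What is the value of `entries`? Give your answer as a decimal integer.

4366298527654459394

`entries` follows `count` (8 bytes), so it starts at byte offset 8 and occupies 8 bytes.
Bytes at offsets 8..15: 3C 98 35 60 94 27 B8 02.
Big-endian: lowest address holds the most-significant byte.
The bytes are already most-significant first: 0x3C9835609427B802.
0x3C9835609427B802 = 4366298527654459394.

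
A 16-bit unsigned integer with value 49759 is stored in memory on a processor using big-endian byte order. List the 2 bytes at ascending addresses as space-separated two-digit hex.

49759 in hexadecimal, padded to 16 bits, is 0xC25F.
Split into bytes (most-significant first): C2 5F.
Big-endian: lowest address holds the most-significant byte.
So the memory order matches the most-significant-first order: C2 5F.

C2 5F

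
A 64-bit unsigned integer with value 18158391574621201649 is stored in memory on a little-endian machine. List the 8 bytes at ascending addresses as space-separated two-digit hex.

18158391574621201649 in hexadecimal, padded to 64 bits, is 0xFBFF90EE09BE24F1.
Split into bytes (most-significant first): FB FF 90 EE 09 BE 24 F1.
Little-endian stores the least-significant byte at the lowest address.
So at ascending addresses the bytes are F1 24 BE 09 EE 90 FF FB.

F1 24 BE 09 EE 90 FF FB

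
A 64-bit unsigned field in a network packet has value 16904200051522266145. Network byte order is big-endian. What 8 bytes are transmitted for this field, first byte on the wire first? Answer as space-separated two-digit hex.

EA 97 C8 62 73 1F E4 21

16904200051522266145 in hexadecimal, padded to 64 bits, is 0xEA97C862731FE421.
Split into bytes (most-significant first): EA 97 C8 62 73 1F E4 21.
Big-endian stores the most-significant byte at the lowest address.
So the memory order matches the most-significant-first order: EA 97 C8 62 73 1F E4 21.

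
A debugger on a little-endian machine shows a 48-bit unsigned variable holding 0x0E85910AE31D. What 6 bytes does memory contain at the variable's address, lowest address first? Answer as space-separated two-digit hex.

1D E3 0A 91 85 0E

Split into bytes (most-significant first): 0E 85 91 0A E3 1D.
Little-endian: lowest address holds the least-significant byte.
So at ascending addresses the bytes are 1D E3 0A 91 85 0E.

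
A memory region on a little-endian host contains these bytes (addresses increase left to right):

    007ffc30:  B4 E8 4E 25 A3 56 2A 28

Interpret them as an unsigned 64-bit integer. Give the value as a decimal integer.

2894220969244551348

Little-endian: lowest address holds the least-significant byte.
Reassemble most-significant byte first: 28 2A 56 A3 25 4E E8 B4 → 0x282A56A3254EE8B4.
0x282A56A3254EE8B4 = 2894220969244551348.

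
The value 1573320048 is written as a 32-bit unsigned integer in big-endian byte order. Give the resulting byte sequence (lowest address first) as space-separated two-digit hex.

5D C6 F5 70

1573320048 in hexadecimal, padded to 32 bits, is 0x5DC6F570.
Split into bytes (most-significant first): 5D C6 F5 70.
Big-endian: lowest address holds the most-significant byte.
So the memory order matches the most-significant-first order: 5D C6 F5 70.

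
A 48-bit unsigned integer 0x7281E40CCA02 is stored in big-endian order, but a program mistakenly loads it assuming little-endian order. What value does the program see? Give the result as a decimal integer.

3066822951282

Stored big-endian, the bytes at ascending addresses are 72 81 E4 0C CA 02.
Read back as little-endian, the first byte is least significant, giving 0x02CA0CE48172.
0x02CA0CE48172 = 3066822951282.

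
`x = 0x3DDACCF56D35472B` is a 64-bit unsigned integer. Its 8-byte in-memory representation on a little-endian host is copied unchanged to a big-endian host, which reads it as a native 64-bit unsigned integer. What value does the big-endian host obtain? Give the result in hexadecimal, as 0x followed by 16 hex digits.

Stored little-endian, the bytes at ascending addresses are 2B 47 35 6D F5 CC DA 3D.
Read back as big-endian, the last byte is least significant, giving 0x2B47356DF5CCDA3D.

0x2B47356DF5CCDA3D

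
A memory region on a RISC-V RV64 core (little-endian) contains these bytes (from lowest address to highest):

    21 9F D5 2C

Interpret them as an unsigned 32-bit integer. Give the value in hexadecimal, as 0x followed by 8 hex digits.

0x2CD59F21

Little-endian: lowest address holds the least-significant byte.
Reassemble most-significant byte first: 2C D5 9F 21 → 0x2CD59F21.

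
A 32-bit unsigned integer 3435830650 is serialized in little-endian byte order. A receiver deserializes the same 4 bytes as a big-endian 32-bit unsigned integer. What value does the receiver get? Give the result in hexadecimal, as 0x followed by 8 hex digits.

3435830650 in 32-bit hexadecimal is 0xCCCA9D7A.
Stored little-endian, the bytes at ascending addresses are 7A 9D CA CC.
Read back as big-endian, the last byte is least significant, giving 0x7A9DCACC.

0x7A9DCACC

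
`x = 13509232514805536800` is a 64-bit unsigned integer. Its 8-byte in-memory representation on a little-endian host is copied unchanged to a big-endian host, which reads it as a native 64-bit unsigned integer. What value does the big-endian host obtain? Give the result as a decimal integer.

13509232514805536800 in 64-bit hexadecimal is 0xBB7A6F65B1241820.
Stored little-endian, the bytes at ascending addresses are 20 18 24 B1 65 6F 7A BB.
Read back as big-endian, the last byte is least significant, giving 0x201824B1656F7ABB.
0x201824B1656F7ABB = 2312638752984365755.

2312638752984365755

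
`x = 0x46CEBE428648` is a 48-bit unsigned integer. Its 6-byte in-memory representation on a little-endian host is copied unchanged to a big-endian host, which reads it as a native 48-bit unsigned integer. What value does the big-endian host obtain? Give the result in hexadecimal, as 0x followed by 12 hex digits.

0x488642BECE46

Stored little-endian, the bytes at ascending addresses are 48 86 42 BE CE 46.
Read back as big-endian, the last byte is least significant, giving 0x488642BECE46.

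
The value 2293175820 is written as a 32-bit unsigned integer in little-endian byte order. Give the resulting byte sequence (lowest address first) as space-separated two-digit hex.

2293175820 in hexadecimal, padded to 32 bits, is 0x88AF160C.
Split into bytes (most-significant first): 88 AF 16 0C.
Little-endian: lowest address holds the least-significant byte.
So at ascending addresses the bytes are 0C 16 AF 88.

0C 16 AF 88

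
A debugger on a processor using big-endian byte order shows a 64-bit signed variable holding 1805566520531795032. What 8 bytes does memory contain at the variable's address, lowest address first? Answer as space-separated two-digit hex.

19 0E A9 2F 22 A2 BC 58

1805566520531795032 in hexadecimal, padded to 64 bits, is 0x190EA92F22A2BC58.
Split into bytes (most-significant first): 19 0E A9 2F 22 A2 BC 58.
Big-endian stores the most-significant byte at the lowest address.
So the memory order matches the most-significant-first order: 19 0E A9 2F 22 A2 BC 58.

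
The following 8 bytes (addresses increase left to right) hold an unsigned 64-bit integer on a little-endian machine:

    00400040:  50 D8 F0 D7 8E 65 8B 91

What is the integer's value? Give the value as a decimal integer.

Little-endian stores the least-significant byte at the lowest address.
Reassemble most-significant byte first: 91 8B 65 8E D7 F0 D8 50 → 0x918B658ED7F0D850.
0x918B658ED7F0D850 = 10487587821444978768.

10487587821444978768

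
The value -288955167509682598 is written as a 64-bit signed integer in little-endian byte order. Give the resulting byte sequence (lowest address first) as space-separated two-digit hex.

5A 66 92 5C CE 6C FD FB

Two's complement of -288955167509682598 in 64 bits: 288955167509682598 = 0x04029331A36D99A6; invert → 0xFBFD6CCE5C926659; add 1 → 0xFBFD6CCE5C92665A.
Split into bytes (most-significant first): FB FD 6C CE 5C 92 66 5A.
Little-endian: lowest address holds the least-significant byte.
So at ascending addresses the bytes are 5A 66 92 5C CE 6C FD FB.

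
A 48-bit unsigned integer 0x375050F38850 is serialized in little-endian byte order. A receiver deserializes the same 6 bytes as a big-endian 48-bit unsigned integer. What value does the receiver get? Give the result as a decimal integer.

88549127901239

Stored little-endian, the bytes at ascending addresses are 50 88 F3 50 50 37.
Read back as big-endian, the last byte is least significant, giving 0x5088F3505037.
0x5088F3505037 = 88549127901239.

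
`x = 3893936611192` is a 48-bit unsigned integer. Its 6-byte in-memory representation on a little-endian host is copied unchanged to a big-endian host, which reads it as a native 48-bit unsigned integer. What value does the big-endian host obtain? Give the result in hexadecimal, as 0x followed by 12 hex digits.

0x785FB5A08A03

3893936611192 in 48-bit hexadecimal is 0x038AA0B55F78.
Stored little-endian, the bytes at ascending addresses are 78 5F B5 A0 8A 03.
Read back as big-endian, the last byte is least significant, giving 0x785FB5A08A03.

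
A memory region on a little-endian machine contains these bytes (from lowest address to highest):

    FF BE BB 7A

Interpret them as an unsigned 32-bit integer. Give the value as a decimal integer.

Little-endian: lowest address holds the least-significant byte.
Reassemble most-significant byte first: 7A BB BE FF → 0x7ABBBEFF.
0x7ABBBEFF = 2059124479.

2059124479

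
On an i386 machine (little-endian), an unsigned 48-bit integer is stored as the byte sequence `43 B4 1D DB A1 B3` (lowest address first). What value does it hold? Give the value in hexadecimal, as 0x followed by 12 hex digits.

0xB3A1DB1DB443

In little-endian order the low byte comes first in memory.
Reassemble most-significant byte first: B3 A1 DB 1D B4 43 → 0xB3A1DB1DB443.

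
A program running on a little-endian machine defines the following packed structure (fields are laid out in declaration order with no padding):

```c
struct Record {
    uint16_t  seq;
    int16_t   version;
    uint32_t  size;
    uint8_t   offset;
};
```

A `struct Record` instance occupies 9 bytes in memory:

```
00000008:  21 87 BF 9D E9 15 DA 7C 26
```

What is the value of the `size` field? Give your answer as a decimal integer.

`size` follows `seq` (2 B), `version` (2 B), so it starts at offset 2 + 2 = 4 and occupies 4 bytes.
Bytes at offsets 4..7: E9 15 DA 7C.
In little-endian order the low byte comes first in memory.
Reassemble most-significant byte first: 7C DA 15 E9 → 0x7CDA15E9.
0x7CDA15E9 = 2094667241.

2094667241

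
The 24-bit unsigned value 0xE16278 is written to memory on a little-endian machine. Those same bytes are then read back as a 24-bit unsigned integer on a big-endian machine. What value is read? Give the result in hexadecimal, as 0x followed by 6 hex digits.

Stored little-endian, the bytes at ascending addresses are 78 62 E1.
Read back as big-endian, the last byte is least significant, giving 0x7862E1.

0x7862E1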